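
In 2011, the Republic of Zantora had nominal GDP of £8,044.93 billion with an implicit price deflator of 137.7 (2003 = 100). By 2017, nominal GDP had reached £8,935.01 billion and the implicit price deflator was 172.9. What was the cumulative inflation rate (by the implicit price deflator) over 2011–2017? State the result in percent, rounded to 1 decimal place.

Price-level change = 172.9 / 137.7 − 1 = 0.2556.

25.6%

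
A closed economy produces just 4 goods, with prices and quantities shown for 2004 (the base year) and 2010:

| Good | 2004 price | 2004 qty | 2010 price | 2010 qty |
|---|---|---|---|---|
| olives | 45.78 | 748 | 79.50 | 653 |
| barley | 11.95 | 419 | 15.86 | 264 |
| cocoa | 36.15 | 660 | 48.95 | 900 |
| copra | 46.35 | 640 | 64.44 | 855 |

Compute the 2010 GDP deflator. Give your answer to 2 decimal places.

Nominal GDP 2010 = 79.50·653 + 15.86·264 + 48.95·900 + 64.44·855 = 155251.74.
Real GDP 2010 (at 2004 prices) = 45.78·653 + 11.95·264 + 36.15·900 + 46.35·855 = 105213.39.
Deflator = Nominal/Real × 100 = 155251.74/105213.39 × 100 = 147.559.

147.56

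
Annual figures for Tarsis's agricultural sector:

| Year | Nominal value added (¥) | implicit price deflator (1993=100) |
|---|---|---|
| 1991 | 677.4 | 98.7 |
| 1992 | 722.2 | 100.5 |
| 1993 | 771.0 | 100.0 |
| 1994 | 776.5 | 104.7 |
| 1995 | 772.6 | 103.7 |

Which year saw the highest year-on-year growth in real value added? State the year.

1992: real = 722.2/1.005 = 718.61; growth vs 1991 (686.32) = 4.70%.
1993: real = 771.0/1.000 = 771.00; growth vs 1992 (718.61) = 7.29%.
1994: real = 776.5/1.047 = 741.64; growth vs 1993 (771.00) = -3.81%.
1995: real = 772.6/1.037 = 745.03; growth vs 1994 (741.64) = 0.46%.

1993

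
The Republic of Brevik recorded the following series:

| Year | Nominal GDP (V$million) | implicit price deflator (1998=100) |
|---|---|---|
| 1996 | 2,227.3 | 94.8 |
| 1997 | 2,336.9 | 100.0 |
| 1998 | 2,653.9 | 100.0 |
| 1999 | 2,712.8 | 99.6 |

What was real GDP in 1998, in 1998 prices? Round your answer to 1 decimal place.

Real GDP 1998 = 2653.9 / 1.000 = 2653.90.

V$2,653.9 million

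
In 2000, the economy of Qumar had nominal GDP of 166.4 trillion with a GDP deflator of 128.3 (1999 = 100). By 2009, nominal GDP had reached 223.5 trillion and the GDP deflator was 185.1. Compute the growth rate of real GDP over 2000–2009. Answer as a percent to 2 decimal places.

-6.90%

Deflate each year: 2000 → 166.4/1.283 = 129.70; 2009 → 223.5/1.851 = 120.75.
So real GDP changed by 120.75/129.70 − 1 = -0.0690, i.e. -6.90%.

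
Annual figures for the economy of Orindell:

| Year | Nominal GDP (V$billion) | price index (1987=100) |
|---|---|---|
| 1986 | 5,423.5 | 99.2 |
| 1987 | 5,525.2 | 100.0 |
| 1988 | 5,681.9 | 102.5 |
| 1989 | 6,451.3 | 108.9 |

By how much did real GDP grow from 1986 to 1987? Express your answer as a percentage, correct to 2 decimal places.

1.06%

Real GDP 1986 = 5423.5/0.992 = 5467.24.
Real GDP 1987 = 5525.2/1.000 = 5525.20.
Change = 5525.20/5467.24 − 1 = 0.0106.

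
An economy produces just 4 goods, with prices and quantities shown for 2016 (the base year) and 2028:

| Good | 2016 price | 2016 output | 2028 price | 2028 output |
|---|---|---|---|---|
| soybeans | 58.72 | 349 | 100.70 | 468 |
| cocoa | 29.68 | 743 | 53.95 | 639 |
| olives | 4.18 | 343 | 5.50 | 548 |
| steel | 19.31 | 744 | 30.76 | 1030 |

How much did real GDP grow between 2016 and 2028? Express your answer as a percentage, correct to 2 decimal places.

Real GDP 2016 = Nominal GDP 2016 = 58.72·349 + 29.68·743 + 4.18·343 + 19.31·744 = 58345.90.
Real GDP 2028 (at 2016 prices) = 58.72·468 + 29.68·639 + 4.18·548 + 19.31·1030 = 68626.42.
Real growth = 68626.42/58345.90 − 1 = 0.1762.

17.62%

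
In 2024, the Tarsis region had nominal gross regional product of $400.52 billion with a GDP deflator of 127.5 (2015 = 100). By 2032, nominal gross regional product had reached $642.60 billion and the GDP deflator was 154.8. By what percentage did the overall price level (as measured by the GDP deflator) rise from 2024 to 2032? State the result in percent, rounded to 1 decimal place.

21.4%

Price-level change = 154.8 / 127.5 − 1 = 0.2141.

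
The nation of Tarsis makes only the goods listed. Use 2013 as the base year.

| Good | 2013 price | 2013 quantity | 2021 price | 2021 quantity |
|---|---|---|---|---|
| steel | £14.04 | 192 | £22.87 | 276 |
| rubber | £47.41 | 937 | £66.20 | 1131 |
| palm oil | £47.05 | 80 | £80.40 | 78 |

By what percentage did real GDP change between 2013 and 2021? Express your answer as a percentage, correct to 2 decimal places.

Real GDP 2013 = Nominal GDP 2013 = 14.04·192 + 47.41·937 + 47.05·80 = 50882.85.
Real GDP 2021 (at 2013 prices) = 14.04·276 + 47.41·1131 + 47.05·78 = 61165.65.
Real growth = 61165.65/50882.85 − 1 = 0.2021.

20.21%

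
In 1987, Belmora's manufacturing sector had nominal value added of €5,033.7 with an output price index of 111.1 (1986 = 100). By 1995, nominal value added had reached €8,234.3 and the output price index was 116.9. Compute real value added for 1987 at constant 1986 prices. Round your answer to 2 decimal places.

Real value added = Nominal / (output price index/100) = 5033.7 / 1.111 = 4530.78.

€4,530.78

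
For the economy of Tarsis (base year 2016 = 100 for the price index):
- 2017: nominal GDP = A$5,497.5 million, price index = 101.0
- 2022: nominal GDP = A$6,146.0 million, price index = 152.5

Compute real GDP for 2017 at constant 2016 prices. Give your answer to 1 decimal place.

Real GDP = Nominal / (price index/100) = 5497.5 / 1.010 = 5443.07.

A$5,443.1 million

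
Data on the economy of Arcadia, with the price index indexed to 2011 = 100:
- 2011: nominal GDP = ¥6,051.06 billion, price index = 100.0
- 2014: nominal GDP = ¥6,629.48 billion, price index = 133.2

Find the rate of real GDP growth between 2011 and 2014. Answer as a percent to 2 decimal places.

-17.75%

Deflate each year: 2011 → 6051.06/1.000 = 6051.06; 2014 → 6629.48/1.332 = 4977.09.
So real GDP changed by 4977.09/6051.06 − 1 = -0.1775, i.e. -17.75%.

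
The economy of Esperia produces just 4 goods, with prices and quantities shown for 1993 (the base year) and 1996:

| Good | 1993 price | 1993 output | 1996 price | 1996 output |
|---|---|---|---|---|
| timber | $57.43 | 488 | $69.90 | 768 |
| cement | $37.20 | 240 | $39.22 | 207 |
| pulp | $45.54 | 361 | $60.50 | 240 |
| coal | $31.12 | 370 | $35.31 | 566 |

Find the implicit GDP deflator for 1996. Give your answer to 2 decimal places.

119.86

Nominal GDP 1996 = 69.90·768 + 39.22·207 + 60.50·240 + 35.31·566 = 96307.20.
Real GDP 1996 (at 1993 prices) = 57.43·768 + 37.20·207 + 45.54·240 + 31.12·566 = 80350.16.
Deflator = Nominal/Real × 100 = 96307.20/80350.16 × 100 = 119.859.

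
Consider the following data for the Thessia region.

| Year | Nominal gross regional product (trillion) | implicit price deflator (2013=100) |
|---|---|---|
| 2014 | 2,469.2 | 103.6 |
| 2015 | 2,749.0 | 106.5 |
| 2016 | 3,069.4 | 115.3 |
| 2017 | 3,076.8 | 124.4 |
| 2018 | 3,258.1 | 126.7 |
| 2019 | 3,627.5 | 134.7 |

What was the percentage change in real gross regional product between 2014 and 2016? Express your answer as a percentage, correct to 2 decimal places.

11.69%

Real gross regional product 2014 = 2469.2/1.036 = 2383.40.
Real gross regional product 2016 = 3069.4/1.153 = 2662.10.
Change = 2662.10/2383.40 − 1 = 0.1169.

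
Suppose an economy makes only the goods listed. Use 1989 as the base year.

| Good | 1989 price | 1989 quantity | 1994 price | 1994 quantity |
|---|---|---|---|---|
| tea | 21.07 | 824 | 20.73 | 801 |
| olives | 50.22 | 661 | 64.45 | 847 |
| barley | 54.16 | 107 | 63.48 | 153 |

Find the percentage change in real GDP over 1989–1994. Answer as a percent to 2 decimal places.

Real GDP 1989 = Nominal GDP 1989 = 21.07·824 + 50.22·661 + 54.16·107 = 56352.22.
Real GDP 1994 (at 1989 prices) = 21.07·801 + 50.22·847 + 54.16·153 = 67699.89.
Real growth = 67699.89/56352.22 − 1 = 0.2014.

20.14%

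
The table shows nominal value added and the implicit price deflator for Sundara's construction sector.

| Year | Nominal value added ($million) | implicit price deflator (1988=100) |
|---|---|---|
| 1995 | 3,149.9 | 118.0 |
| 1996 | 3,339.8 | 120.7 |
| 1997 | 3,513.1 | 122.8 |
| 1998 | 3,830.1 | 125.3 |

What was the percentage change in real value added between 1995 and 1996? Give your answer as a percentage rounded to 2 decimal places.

3.66%

Real value added 1995 = 3149.9/1.180 = 2669.41.
Real value added 1996 = 3339.8/1.207 = 2767.03.
Change = 2767.03/2669.41 − 1 = 0.0366.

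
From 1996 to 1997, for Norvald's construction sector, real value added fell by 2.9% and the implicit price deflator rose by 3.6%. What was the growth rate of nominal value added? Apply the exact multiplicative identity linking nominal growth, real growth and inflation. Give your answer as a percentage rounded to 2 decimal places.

(1 + g_nom) = (1 + g_real)(1 + π) = 0.9710 × 1.0360 = 1.00596.

0.60%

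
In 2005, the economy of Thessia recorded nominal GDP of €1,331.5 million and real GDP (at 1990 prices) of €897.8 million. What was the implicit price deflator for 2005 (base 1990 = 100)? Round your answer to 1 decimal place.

148.3

implicit price deflator = (Nominal / Real) × 100 = 1331.5 / 897.8 × 100 = 148.31.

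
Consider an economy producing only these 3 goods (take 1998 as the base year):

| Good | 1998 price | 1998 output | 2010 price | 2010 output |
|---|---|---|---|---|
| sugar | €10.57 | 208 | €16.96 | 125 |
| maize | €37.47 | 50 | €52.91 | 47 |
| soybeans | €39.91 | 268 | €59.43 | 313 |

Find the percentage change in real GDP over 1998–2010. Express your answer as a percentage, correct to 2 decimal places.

Real GDP 1998 = Nominal GDP 1998 = 10.57·208 + 37.47·50 + 39.91·268 = 14767.94.
Real GDP 2010 (at 1998 prices) = 10.57·125 + 37.47·47 + 39.91·313 = 15574.17.
Real growth = 15574.17/14767.94 − 1 = 0.0546.

5.46%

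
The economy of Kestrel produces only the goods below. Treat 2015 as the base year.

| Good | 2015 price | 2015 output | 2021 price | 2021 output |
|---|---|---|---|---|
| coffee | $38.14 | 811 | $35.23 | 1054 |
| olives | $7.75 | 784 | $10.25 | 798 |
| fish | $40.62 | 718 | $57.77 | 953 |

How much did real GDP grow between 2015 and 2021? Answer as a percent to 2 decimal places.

Real GDP 2015 = Nominal GDP 2015 = 38.14·811 + 7.75·784 + 40.62·718 = 66172.70.
Real GDP 2021 (at 2015 prices) = 38.14·1054 + 7.75·798 + 40.62·953 = 85094.92.
Real growth = 85094.92/66172.70 − 1 = 0.2860.

28.60%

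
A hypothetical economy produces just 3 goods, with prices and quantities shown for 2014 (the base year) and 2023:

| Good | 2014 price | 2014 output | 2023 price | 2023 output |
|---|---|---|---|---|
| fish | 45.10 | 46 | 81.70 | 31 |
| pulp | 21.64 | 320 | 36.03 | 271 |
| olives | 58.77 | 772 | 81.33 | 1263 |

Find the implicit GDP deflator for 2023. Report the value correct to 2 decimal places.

Nominal GDP 2023 = 81.70·31 + 36.03·271 + 81.33·1263 = 115016.62.
Real GDP 2023 (at 2014 prices) = 45.10·31 + 21.64·271 + 58.77·1263 = 81489.05.
Deflator = Nominal/Real × 100 = 115016.62/81489.05 × 100 = 141.144.

141.14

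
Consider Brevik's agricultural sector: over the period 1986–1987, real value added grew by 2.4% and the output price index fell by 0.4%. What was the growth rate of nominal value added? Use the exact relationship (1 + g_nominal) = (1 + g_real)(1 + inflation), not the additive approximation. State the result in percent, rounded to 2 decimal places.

(1 + g_nom) = (1 + g_real)(1 + π) = 1.0240 × 0.9960 = 1.01990.

1.99%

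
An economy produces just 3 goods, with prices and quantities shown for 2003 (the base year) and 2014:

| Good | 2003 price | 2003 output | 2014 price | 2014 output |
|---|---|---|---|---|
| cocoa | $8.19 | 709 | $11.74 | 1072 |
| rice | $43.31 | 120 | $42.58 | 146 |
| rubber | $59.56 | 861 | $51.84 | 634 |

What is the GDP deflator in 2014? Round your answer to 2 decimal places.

97.74

Nominal GDP 2014 = 11.74·1072 + 42.58·146 + 51.84·634 = 51668.52.
Real GDP 2014 (at 2003 prices) = 8.19·1072 + 43.31·146 + 59.56·634 = 52863.98.
Deflator = Nominal/Real × 100 = 51668.52/52863.98 × 100 = 97.739.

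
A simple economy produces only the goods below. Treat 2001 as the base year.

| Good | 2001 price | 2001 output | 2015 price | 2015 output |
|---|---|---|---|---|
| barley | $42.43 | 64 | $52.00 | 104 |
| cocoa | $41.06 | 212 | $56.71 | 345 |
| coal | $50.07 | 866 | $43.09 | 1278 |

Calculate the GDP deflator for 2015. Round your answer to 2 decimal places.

Nominal GDP 2015 = 52.00·104 + 56.71·345 + 43.09·1278 = 80041.97.
Real GDP 2015 (at 2001 prices) = 42.43·104 + 41.06·345 + 50.07·1278 = 82567.88.
Deflator = Nominal/Real × 100 = 80041.97/82567.88 × 100 = 96.941.

96.94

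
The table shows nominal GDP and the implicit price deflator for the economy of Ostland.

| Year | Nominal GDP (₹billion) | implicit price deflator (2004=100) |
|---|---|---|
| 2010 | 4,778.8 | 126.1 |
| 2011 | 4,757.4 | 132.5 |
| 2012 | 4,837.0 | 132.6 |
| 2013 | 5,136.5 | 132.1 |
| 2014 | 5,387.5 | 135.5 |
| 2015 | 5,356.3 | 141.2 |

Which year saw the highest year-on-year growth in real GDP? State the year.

2013

2011: real = 4757.4/1.325 = 3590.49; growth vs 2010 (3789.69) = -5.26%.
2012: real = 4837.0/1.326 = 3647.81; growth vs 2011 (3590.49) = 1.60%.
2013: real = 5136.5/1.321 = 3888.34; growth vs 2012 (3647.81) = 6.59%.
2014: real = 5387.5/1.355 = 3976.01; growth vs 2013 (3888.34) = 2.25%.
2015: real = 5356.3/1.412 = 3793.41; growth vs 2014 (3976.01) = -4.59%.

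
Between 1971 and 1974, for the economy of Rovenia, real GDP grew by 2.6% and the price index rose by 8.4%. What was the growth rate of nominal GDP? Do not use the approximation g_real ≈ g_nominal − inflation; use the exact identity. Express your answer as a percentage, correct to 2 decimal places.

11.22%

(1 + g_nom) = (1 + g_real)(1 + π) = 1.0260 × 1.0840 = 1.11218.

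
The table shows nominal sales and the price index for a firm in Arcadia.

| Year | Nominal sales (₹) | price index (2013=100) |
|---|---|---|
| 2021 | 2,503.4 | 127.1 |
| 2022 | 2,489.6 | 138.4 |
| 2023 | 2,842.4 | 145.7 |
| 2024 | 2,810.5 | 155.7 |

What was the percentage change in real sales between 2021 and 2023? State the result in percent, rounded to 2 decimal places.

Real sales 2021 = 2503.4/1.271 = 1969.63.
Real sales 2023 = 2842.4/1.457 = 1950.86.
Change = 1950.86/1969.63 − 1 = -0.0095.

-0.95%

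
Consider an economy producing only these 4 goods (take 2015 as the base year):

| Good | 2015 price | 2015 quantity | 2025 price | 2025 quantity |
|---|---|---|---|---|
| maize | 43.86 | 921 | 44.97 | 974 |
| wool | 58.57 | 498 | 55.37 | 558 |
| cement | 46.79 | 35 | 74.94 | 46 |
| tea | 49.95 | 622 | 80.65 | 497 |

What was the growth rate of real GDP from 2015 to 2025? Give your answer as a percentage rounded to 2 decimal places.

Real GDP 2015 = Nominal GDP 2015 = 43.86·921 + 58.57·498 + 46.79·35 + 49.95·622 = 102269.47.
Real GDP 2025 (at 2015 prices) = 43.86·974 + 58.57·558 + 46.79·46 + 49.95·497 = 102379.19.
Real growth = 102379.19/102269.47 − 1 = 0.0011.

0.11%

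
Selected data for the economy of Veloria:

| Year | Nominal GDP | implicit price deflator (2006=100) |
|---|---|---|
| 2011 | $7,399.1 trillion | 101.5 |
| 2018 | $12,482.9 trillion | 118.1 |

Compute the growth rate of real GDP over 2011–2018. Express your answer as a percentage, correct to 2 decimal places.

44.99%

Deflate each year: 2011 → 7399.1/1.015 = 7289.75; 2018 → 12482.9/1.181 = 10569.77.
So real GDP changed by 10569.77/7289.75 − 1 = 0.4499, i.e. 44.99%.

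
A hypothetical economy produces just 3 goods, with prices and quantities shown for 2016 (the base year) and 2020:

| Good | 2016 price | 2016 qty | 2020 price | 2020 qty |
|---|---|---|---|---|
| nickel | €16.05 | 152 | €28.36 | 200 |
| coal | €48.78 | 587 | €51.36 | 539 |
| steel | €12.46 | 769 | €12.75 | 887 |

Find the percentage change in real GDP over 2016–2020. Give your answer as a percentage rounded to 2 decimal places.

Real GDP 2016 = Nominal GDP 2016 = 16.05·152 + 48.78·587 + 12.46·769 = 40655.20.
Real GDP 2020 (at 2016 prices) = 16.05·200 + 48.78·539 + 12.46·887 = 40554.44.
Real growth = 40554.44/40655.20 − 1 = -0.0025.

-0.25%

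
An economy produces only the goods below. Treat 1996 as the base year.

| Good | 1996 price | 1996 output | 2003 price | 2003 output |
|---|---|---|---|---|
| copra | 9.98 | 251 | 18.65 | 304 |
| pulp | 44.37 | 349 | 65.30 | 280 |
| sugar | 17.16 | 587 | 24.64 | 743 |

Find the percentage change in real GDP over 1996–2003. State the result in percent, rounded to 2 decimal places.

Real GDP 1996 = Nominal GDP 1996 = 9.98·251 + 44.37·349 + 17.16·587 = 28063.03.
Real GDP 2003 (at 1996 prices) = 9.98·304 + 44.37·280 + 17.16·743 = 28207.40.
Real growth = 28207.40/28063.03 − 1 = 0.0051.

0.51%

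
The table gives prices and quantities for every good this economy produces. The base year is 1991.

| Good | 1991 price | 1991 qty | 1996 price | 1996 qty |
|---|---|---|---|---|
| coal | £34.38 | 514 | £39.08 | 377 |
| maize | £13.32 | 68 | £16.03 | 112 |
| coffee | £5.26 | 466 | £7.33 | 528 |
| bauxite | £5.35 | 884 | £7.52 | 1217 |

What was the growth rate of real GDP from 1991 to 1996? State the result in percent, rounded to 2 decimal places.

Real GDP 1991 = Nominal GDP 1991 = 34.38·514 + 13.32·68 + 5.26·466 + 5.35·884 = 25757.64.
Real GDP 1996 (at 1991 prices) = 34.38·377 + 13.32·112 + 5.26·528 + 5.35·1217 = 23741.33.
Real growth = 23741.33/25757.64 − 1 = -0.0783.

-7.83%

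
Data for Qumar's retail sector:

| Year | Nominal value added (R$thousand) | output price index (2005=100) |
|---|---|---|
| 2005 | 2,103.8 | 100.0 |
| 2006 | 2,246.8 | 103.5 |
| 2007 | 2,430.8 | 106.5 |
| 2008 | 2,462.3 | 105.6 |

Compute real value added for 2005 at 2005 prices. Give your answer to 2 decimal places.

Real value added 2005 = 2103.8 / 1.000 = 2103.80.

R$2,103.80 thousand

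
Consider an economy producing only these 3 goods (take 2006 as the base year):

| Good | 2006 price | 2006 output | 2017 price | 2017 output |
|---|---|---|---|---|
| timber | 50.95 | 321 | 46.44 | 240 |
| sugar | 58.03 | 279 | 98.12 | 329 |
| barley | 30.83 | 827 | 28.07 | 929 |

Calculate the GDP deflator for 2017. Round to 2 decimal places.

Nominal GDP 2017 = 46.44·240 + 98.12·329 + 28.07·929 = 69504.11.
Real GDP 2017 (at 2006 prices) = 50.95·240 + 58.03·329 + 30.83·929 = 59960.94.
Deflator = Nominal/Real × 100 = 69504.11/59960.94 × 100 = 115.916.

115.92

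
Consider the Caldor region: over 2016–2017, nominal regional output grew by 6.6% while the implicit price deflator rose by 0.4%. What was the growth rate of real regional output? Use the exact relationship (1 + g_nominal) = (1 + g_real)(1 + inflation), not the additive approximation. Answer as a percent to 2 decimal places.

6.18%

(1 + g_nom) = (1 + g_real)(1 + π), so g_real = 1.0660 / 1.0040 − 1 = 0.06175.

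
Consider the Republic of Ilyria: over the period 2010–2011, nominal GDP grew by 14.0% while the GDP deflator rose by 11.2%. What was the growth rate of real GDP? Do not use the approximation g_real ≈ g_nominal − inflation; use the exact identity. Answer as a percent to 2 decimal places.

2.52%

(1 + g_nom) = (1 + g_real)(1 + π), so g_real = 1.1400 / 1.1120 − 1 = 0.02518.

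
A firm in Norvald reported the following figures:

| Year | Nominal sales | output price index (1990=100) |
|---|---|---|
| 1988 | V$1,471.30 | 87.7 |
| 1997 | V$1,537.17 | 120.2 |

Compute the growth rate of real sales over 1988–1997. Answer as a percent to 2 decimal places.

Real sales 1988 = 1471.30 / 0.877 = 1677.65.
Real sales 1997 = 1537.17 / 1.202 = 1278.84.
Real growth = 1278.84 / 1677.65 − 1 = -0.2377.

-23.77%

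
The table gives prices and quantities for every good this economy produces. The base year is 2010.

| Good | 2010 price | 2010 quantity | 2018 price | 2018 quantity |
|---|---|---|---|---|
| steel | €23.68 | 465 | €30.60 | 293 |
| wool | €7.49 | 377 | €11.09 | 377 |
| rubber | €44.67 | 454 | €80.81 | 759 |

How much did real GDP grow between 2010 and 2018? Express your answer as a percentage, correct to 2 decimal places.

Real GDP 2010 = Nominal GDP 2010 = 23.68·465 + 7.49·377 + 44.67·454 = 34115.11.
Real GDP 2018 (at 2010 prices) = 23.68·293 + 7.49·377 + 44.67·759 = 43666.50.
Real growth = 43666.50/34115.11 − 1 = 0.2800.

28.00%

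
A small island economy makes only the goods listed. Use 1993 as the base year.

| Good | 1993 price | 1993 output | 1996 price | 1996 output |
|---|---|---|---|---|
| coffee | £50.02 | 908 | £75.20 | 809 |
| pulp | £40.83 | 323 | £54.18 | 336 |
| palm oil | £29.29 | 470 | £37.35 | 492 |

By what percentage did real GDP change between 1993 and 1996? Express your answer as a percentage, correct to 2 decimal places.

-5.22%

Real GDP 1993 = Nominal GDP 1993 = 50.02·908 + 40.83·323 + 29.29·470 = 72372.55.
Real GDP 1996 (at 1993 prices) = 50.02·809 + 40.83·336 + 29.29·492 = 68595.74.
Real growth = 68595.74/72372.55 − 1 = -0.0522.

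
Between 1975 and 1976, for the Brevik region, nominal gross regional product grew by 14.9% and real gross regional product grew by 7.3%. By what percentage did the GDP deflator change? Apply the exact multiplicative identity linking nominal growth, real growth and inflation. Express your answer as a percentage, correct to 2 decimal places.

(1 + g_nom) = (1 + g_real)(1 + π), so π = 1.1490 / 1.0730 − 1 = 0.07083.

7.08%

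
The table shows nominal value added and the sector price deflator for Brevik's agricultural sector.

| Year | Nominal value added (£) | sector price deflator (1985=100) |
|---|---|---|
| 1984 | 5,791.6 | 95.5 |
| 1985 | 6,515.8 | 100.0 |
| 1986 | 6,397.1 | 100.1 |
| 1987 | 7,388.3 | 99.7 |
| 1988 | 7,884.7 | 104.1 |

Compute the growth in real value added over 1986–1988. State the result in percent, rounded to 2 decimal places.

18.52%

Real value added 1986 = 6397.1/1.001 = 6390.71.
Real value added 1988 = 7884.7/1.041 = 7574.16.
Change = 7574.16/6390.71 − 1 = 0.1852.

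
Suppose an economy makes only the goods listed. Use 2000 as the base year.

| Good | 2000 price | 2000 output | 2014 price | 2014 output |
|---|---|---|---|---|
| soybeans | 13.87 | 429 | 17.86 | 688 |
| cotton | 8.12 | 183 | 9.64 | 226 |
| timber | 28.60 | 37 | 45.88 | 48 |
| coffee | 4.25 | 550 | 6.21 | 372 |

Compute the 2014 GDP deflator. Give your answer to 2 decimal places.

132.43

Nominal GDP 2014 = 17.86·688 + 9.64·226 + 45.88·48 + 6.21·372 = 18978.68.
Real GDP 2014 (at 2000 prices) = 13.87·688 + 8.12·226 + 28.60·48 + 4.25·372 = 14331.48.
Deflator = Nominal/Real × 100 = 18978.68/14331.48 × 100 = 132.427.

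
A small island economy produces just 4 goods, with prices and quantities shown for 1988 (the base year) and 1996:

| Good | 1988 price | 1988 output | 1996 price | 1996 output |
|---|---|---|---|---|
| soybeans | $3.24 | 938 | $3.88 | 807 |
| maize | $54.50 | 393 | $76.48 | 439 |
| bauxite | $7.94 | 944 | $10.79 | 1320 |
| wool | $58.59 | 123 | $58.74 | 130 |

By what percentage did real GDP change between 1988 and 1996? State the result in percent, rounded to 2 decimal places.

13.99%

Real GDP 1988 = Nominal GDP 1988 = 3.24·938 + 54.50·393 + 7.94·944 + 58.59·123 = 39159.55.
Real GDP 1996 (at 1988 prices) = 3.24·807 + 54.50·439 + 7.94·1320 + 58.59·130 = 44637.68.
Real growth = 44637.68/39159.55 − 1 = 0.1399.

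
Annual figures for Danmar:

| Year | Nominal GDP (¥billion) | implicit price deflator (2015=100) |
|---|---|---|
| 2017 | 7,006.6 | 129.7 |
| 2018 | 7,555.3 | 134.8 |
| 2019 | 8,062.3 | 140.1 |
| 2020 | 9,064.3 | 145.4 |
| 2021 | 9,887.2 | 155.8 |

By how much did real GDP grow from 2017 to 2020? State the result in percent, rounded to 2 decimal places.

15.40%

Real GDP 2017 = 7006.6/1.297 = 5402.16.
Real GDP 2020 = 9064.3/1.454 = 6234.04.
Change = 6234.04/5402.16 − 1 = 0.1540.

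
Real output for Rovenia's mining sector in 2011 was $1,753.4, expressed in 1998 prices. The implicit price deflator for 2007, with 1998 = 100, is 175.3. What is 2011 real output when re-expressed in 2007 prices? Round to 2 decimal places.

$3,073.71

Real output in 2007 prices = Real output in 1998 prices × (P_2007/P_1998) = 1753.4 × 1.753 = 3073.71.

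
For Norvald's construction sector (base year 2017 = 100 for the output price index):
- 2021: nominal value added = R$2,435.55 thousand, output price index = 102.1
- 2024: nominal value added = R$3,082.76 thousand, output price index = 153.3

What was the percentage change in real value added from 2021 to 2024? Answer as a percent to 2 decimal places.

-15.70%

Real value added 2021 = 2435.55 / 1.021 = 2385.46.
Real value added 2024 = 3082.76 / 1.533 = 2010.93.
Real growth = 2010.93 / 2385.46 − 1 = -0.1570.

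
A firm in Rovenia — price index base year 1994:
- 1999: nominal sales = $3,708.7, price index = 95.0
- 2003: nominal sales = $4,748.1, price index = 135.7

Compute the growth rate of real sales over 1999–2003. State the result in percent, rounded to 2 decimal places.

Deflate each year: 1999 → 3708.7/0.950 = 3903.89; 2003 → 4748.1/1.357 = 3498.97.
So real sales changed by 3498.97/3903.89 − 1 = -0.1037, i.e. -10.37%.

-10.37%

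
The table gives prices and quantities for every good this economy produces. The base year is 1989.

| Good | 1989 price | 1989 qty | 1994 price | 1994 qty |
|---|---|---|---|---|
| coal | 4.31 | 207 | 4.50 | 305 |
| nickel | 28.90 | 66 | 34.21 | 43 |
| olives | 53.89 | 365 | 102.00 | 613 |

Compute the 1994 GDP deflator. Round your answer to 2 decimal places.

183.66

Nominal GDP 1994 = 4.50·305 + 34.21·43 + 102.00·613 = 65369.53.
Real GDP 1994 (at 1989 prices) = 4.31·305 + 28.90·43 + 53.89·613 = 35591.82.
Deflator = Nominal/Real × 100 = 65369.53/35591.82 × 100 = 183.664.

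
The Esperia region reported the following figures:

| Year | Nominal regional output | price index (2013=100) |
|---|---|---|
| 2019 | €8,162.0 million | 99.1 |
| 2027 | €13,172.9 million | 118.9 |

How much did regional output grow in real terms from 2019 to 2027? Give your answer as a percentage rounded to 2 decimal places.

34.52%

Real regional output 2019 = 8162.0 / 0.991 = 8236.13.
Real regional output 2027 = 13172.9 / 1.189 = 11078.97.
Real growth = 11078.97 / 8236.13 − 1 = 0.3452.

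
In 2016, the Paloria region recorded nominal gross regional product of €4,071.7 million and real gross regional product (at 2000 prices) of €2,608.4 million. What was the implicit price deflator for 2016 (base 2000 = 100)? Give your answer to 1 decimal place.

156.1

implicit price deflator = (Nominal / Real) × 100 = 4071.7 / 2608.4 × 100 = 156.10.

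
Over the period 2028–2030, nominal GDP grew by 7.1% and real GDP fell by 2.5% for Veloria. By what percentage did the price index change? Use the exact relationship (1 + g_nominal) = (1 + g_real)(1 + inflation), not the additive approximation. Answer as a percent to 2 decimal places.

(1 + g_nom) = (1 + g_real)(1 + π), so π = 1.0710 / 0.9750 − 1 = 0.09846.

9.85%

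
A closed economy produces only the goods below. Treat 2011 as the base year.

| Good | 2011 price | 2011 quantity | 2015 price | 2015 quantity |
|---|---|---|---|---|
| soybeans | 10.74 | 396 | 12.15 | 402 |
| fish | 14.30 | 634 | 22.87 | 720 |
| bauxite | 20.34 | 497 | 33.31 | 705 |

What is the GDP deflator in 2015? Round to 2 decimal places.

Nominal GDP 2015 = 12.15·402 + 22.87·720 + 33.31·705 = 44834.25.
Real GDP 2015 (at 2011 prices) = 10.74·402 + 14.30·720 + 20.34·705 = 28953.18.
Deflator = Nominal/Real × 100 = 44834.25/28953.18 × 100 = 154.851.

154.85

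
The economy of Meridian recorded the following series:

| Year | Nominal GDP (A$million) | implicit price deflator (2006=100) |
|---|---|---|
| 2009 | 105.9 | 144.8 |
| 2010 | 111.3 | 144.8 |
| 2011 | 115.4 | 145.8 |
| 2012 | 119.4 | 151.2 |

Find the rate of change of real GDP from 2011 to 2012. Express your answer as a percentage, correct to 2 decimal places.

-0.23%

Real GDP 2011 = 115.4/1.458 = 79.15.
Real GDP 2012 = 119.4/1.512 = 78.97.
Change = 78.97/79.15 − 1 = -0.0023.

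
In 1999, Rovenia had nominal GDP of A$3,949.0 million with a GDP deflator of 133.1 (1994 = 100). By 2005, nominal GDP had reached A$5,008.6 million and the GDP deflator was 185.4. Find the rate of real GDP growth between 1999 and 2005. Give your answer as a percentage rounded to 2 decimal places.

-8.95%

Deflate each year: 1999 → 3949.0/1.331 = 2966.94; 2005 → 5008.6/1.854 = 2701.51.
So real GDP changed by 2701.51/2966.94 − 1 = -0.0895, i.e. -8.95%.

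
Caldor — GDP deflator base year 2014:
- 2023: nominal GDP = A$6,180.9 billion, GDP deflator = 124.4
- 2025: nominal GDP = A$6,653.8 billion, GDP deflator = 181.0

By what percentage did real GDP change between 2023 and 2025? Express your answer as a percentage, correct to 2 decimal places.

-26.01%

Real GDP 2023 = 6180.9 / 1.244 = 4968.57.
Real GDP 2025 = 6653.8 / 1.810 = 3676.13.
Real growth = 3676.13 / 4968.57 − 1 = -0.2601.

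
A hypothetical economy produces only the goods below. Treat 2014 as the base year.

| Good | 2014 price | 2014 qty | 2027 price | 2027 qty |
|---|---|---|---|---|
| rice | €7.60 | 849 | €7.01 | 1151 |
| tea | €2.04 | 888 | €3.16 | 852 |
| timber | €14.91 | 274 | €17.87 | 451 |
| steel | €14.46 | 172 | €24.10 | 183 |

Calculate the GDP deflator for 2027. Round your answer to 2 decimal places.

116.99

Nominal GDP 2027 = 7.01·1151 + 3.16·852 + 17.87·451 + 24.10·183 = 23230.50.
Real GDP 2027 (at 2014 prices) = 7.60·1151 + 2.04·852 + 14.91·451 + 14.46·183 = 19856.27.
Deflator = Nominal/Real × 100 = 23230.50/19856.27 × 100 = 116.993.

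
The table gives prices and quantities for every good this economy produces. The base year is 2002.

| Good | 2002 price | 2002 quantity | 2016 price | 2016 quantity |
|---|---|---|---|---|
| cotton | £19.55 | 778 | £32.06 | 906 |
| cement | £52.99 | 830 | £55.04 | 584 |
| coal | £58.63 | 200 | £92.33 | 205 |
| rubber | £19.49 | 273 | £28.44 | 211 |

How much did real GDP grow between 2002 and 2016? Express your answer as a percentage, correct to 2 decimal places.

-15.02%

Real GDP 2002 = Nominal GDP 2002 = 19.55·778 + 52.99·830 + 58.63·200 + 19.49·273 = 76238.37.
Real GDP 2016 (at 2002 prices) = 19.55·906 + 52.99·584 + 58.63·205 + 19.49·211 = 64790.00.
Real growth = 64790.00/76238.37 − 1 = -0.1502.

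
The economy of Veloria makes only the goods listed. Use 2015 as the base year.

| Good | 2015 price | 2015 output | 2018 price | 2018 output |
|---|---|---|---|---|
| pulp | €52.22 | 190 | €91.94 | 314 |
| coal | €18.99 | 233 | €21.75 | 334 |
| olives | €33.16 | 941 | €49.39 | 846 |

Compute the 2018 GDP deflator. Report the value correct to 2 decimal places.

153.40

Nominal GDP 2018 = 91.94·314 + 21.75·334 + 49.39·846 = 77917.60.
Real GDP 2018 (at 2015 prices) = 52.22·314 + 18.99·334 + 33.16·846 = 50793.10.
Deflator = Nominal/Real × 100 = 77917.60/50793.10 × 100 = 153.402.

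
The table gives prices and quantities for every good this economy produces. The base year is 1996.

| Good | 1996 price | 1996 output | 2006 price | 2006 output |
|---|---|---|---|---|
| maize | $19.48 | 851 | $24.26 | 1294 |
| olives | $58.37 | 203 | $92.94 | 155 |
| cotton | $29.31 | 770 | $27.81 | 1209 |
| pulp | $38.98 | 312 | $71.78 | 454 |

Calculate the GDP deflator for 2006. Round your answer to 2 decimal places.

Nominal GDP 2006 = 24.26·1294 + 92.94·155 + 27.81·1209 + 71.78·454 = 112008.55.
Real GDP 2006 (at 1996 prices) = 19.48·1294 + 58.37·155 + 29.31·1209 + 38.98·454 = 87387.18.
Deflator = Nominal/Real × 100 = 112008.55/87387.18 × 100 = 128.175.

128.18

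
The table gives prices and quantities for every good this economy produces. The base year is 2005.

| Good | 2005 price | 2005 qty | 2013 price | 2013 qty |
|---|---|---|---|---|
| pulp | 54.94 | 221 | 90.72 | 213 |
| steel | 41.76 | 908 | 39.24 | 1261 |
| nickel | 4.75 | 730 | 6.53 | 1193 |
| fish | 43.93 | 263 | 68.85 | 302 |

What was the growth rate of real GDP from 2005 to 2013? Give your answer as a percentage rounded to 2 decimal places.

Real GDP 2005 = Nominal GDP 2005 = 54.94·221 + 41.76·908 + 4.75·730 + 43.93·263 = 65080.91.
Real GDP 2013 (at 2005 prices) = 54.94·213 + 41.76·1261 + 4.75·1193 + 43.93·302 = 83295.19.
Real growth = 83295.19/65080.91 − 1 = 0.2799.

27.99%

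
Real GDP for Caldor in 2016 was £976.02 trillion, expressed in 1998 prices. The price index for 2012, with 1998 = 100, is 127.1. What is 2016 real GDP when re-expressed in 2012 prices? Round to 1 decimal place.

Real GDP in 2012 prices = Real GDP in 1998 prices × (P_2012/P_1998) = 976.02 × 1.271 = 1240.52.

£1,240.5 trillion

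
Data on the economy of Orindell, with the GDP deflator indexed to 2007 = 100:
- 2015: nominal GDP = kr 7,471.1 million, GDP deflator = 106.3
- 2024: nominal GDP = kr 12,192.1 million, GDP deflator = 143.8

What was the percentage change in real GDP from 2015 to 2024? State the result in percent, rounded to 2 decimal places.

Deflate each year: 2015 → 7471.1/1.063 = 7028.32; 2024 → 12192.1/1.438 = 8478.51.
So real GDP changed by 8478.51/7028.32 − 1 = 0.2063, i.e. 20.63%.

20.63%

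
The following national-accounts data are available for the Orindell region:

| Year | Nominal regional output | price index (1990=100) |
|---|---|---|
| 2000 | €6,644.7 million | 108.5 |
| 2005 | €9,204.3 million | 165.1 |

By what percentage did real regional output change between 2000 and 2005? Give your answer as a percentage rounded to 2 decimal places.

Deflate each year: 2000 → 6644.7/1.085 = 6124.15; 2005 → 9204.3/1.651 = 5574.98.
So real regional output changed by 5574.98/6124.15 − 1 = -0.0897, i.e. -8.97%.

-8.97%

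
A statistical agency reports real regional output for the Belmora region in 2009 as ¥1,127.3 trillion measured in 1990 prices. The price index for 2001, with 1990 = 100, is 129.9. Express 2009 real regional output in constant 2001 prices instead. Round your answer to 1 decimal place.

¥1,464.4 trillion

Real regional output in 2001 prices = Real regional output in 1990 prices × (P_2001/P_1990) = 1127.3 × 1.299 = 1464.36.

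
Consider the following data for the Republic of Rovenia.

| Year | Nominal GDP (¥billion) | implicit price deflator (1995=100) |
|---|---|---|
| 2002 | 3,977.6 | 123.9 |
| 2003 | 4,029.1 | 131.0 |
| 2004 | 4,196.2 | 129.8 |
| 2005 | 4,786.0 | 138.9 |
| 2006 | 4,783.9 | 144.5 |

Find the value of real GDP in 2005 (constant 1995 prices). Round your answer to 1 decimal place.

Real GDP 2005 = 4786.0 / 1.389 = 3445.64.

¥3,445.6 billion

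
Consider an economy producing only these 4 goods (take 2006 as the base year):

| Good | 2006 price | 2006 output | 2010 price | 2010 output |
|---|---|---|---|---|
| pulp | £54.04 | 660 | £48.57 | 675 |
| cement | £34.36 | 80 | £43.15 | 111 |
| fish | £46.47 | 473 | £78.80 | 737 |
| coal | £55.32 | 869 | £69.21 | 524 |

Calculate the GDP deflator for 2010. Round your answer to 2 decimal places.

127.42

Nominal GDP 2010 = 48.57·675 + 43.15·111 + 78.80·737 + 69.21·524 = 131916.04.
Real GDP 2010 (at 2006 prices) = 54.04·675 + 34.36·111 + 46.47·737 + 55.32·524 = 103527.03.
Deflator = Nominal/Real × 100 = 131916.04/103527.03 × 100 = 127.422.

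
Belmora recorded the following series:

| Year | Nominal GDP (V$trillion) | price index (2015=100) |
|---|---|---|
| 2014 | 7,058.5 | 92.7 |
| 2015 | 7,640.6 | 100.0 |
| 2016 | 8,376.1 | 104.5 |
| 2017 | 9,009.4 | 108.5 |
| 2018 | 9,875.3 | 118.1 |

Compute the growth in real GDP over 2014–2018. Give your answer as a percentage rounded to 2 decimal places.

Real GDP 2014 = 7058.5/0.927 = 7614.35.
Real GDP 2018 = 9875.3/1.181 = 8361.81.
Change = 8361.81/7614.35 − 1 = 0.0982.

9.82%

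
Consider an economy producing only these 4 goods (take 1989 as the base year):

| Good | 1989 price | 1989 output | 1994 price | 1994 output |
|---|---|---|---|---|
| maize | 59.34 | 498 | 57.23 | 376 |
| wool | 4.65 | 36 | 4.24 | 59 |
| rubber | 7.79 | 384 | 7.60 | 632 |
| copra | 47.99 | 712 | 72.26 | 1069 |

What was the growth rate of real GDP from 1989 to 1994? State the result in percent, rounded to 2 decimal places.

Real GDP 1989 = Nominal GDP 1989 = 59.34·498 + 4.65·36 + 7.79·384 + 47.99·712 = 66878.96.
Real GDP 1994 (at 1989 prices) = 59.34·376 + 4.65·59 + 7.79·632 + 47.99·1069 = 78810.78.
Real growth = 78810.78/66878.96 − 1 = 0.1784.

17.84%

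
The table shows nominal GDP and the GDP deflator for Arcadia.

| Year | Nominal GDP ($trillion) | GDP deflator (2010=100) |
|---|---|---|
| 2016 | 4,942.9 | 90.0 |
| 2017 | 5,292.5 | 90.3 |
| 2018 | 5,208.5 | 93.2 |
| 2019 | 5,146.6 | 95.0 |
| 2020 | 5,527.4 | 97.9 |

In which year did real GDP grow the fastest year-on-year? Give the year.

2017

2017: real = 5292.5/0.903 = 5861.02; growth vs 2016 (5492.11) = 6.72%.
2018: real = 5208.5/0.932 = 5588.52; growth vs 2017 (5861.02) = -4.65%.
2019: real = 5146.6/0.950 = 5417.47; growth vs 2018 (5588.52) = -3.06%.
2020: real = 5527.4/0.979 = 5645.97; growth vs 2019 (5417.47) = 4.22%.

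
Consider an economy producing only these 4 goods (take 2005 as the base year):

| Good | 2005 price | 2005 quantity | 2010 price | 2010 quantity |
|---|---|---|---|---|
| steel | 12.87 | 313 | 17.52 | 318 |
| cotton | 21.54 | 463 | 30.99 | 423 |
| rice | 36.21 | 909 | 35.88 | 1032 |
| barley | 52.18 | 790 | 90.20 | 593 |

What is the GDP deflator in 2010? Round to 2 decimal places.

Nominal GDP 2010 = 17.52·318 + 30.99·423 + 35.88·1032 + 90.20·593 = 109196.89.
Real GDP 2010 (at 2005 prices) = 12.87·318 + 21.54·423 + 36.21·1032 + 52.18·593 = 81515.54.
Deflator = Nominal/Real × 100 = 109196.89/81515.54 × 100 = 133.958.

133.96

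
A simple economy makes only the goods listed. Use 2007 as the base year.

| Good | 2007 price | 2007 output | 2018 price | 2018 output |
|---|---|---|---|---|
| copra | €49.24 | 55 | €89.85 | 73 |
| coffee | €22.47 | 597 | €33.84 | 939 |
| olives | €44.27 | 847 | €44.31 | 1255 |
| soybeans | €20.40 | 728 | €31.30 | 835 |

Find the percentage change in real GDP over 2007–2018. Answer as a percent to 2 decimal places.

Real GDP 2007 = Nominal GDP 2007 = 49.24·55 + 22.47·597 + 44.27·847 + 20.40·728 = 68470.68.
Real GDP 2018 (at 2007 prices) = 49.24·73 + 22.47·939 + 44.27·1255 + 20.40·835 = 97286.70.
Real growth = 97286.70/68470.68 − 1 = 0.4209.

42.09%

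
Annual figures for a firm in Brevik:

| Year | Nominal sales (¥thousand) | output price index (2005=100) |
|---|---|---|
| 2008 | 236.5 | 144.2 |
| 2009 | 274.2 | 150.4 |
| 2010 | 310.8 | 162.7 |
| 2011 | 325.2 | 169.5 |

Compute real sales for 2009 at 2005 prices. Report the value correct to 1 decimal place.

Real sales 2009 = 274.2 / 1.504 = 182.31.

¥182.3 thousand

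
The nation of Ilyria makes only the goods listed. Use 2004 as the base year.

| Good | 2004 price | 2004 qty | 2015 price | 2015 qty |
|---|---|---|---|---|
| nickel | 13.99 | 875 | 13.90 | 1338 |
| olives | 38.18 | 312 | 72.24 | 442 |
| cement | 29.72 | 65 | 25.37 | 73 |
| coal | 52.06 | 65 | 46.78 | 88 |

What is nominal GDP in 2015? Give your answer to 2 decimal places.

Nominal GDP 2015 = Σ (p_2015 × q_2015) = 13.90·1338 + 72.24·442 + 25.37·73 + 46.78·88 = 56496.93.

56496.93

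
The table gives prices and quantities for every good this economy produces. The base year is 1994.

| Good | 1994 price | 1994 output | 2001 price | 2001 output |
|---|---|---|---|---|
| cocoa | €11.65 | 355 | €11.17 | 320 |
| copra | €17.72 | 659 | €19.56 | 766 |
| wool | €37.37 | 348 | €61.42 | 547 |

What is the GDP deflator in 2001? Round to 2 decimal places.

Nominal GDP 2001 = 11.17·320 + 19.56·766 + 61.42·547 = 52154.10.
Real GDP 2001 (at 1994 prices) = 11.65·320 + 17.72·766 + 37.37·547 = 37742.91.
Deflator = Nominal/Real × 100 = 52154.10/37742.91 × 100 = 138.183.

138.18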